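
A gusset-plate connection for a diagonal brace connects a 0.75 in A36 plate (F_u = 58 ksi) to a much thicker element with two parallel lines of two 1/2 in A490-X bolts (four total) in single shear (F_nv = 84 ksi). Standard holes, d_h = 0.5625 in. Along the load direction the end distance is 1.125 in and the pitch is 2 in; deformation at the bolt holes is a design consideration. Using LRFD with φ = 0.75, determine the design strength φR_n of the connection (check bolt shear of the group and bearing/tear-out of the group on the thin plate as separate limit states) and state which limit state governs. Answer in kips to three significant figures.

Bolt shear: A_b = π·0.5²/4 = 0.1963 in²; R_n = 84 × 0.1963 × 4 × 1 = 65.97 kips → 0.75 × 65.97 = 49.5 kips.
Bearing (1.2 l_c t F_u ≤ 2.4 d t F_u): upper limit = 2.4·0.5·0.75·58 = 52.2 kips.
  Edge l_c = 1.125 − 0.5625/2 = 0.8438 → r_n = 44.04 kips; interior l_c = 2 − 0.5625 = 1.438 → r_n = 52.2 kips.
  R_n,bearing = 2·44.04 + 2·52.2 = 192.5 kips → 0.75 × 192.5 = 144 kips.
Bolt shear governs: 49.5 kips.

49.5 kips (bolt shear governs)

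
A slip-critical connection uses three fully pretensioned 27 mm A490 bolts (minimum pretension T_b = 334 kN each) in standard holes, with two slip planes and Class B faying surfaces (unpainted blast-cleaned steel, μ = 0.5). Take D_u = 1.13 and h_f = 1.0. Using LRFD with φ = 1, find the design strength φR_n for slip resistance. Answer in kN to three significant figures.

R_n = μ · D_u · h_f · T_b · n_s · n_b = 0.5 × 1.13 × 1.0 × 334 × 2 × 3 = 1132 kN.
Design strength φR_n = 1 × 1132 = 1130 kN.

1130 kN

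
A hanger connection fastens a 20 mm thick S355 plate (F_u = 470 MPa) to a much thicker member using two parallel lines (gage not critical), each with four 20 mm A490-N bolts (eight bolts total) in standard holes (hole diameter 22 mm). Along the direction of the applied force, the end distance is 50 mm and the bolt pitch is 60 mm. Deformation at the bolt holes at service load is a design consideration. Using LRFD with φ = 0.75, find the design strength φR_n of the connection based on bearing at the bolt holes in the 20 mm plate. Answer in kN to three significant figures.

2590 kN

Per bolt r_n = 1.2 l_c t F_u ≤ 2.4 d t F_u; upper limit = 2.4 × 20 × 20 × 470 / 1000 = 451.2 kN.
Edge bolt: l_c = 50 − 22/2 = 39 mm → 1.2 × 39 × 20 × 470 / 1000 = 439.9 → r_n = 439.9 kN.
Interior bolts: l_c = 60 − 22 = 38 mm → 1.2 × 38 × 20 × 470 / 1000 = 428.6 → r_n = 428.6 kN.
R_n = 2 × 439.9 + 6 × 428.6 = 3452 kN.
Design strength φR_n = 0.75 × 3452 = 2590 kN.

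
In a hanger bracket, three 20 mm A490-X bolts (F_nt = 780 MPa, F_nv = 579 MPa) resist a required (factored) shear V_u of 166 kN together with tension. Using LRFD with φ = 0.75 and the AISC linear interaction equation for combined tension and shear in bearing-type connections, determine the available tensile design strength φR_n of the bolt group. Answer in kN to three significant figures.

A_b = π·20²/4 = 314.2 mm²; f_rv = 166 × 1000 / (3 × 314.2) = 176.1 MPa.
F'_nt = 1.3 F_nt − (F_nt / φF_nv) f_rv = 1.3·780 − (780/(0.75·579))·176.1 = 697.6 MPa, capped at F_nt → F'_nt = 697.6 MPa.
R_n = F'_nt · A_b · n = 697.6 × 314.2 × 3 / 1000 = 657.5 kN.
Design strength φR_n = 0.75 × 657.5 = 493 kN.

493 kN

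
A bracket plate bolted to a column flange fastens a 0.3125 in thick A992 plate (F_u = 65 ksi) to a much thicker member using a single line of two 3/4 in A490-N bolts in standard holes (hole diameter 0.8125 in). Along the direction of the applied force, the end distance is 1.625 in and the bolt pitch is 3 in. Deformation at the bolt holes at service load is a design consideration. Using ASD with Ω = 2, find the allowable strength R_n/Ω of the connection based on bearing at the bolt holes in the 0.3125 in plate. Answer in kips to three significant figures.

Per bolt r_n = 1.2 l_c t F_u ≤ 2.4 d t F_u; upper limit = 2.4 × 0.75 × 0.3125 × 65 = 36.56 kips.
Edge bolt: l_c = 1.625 − 0.8125/2 = 1.219 in → 1.2 × 1.219 × 0.3125 × 65 = 29.71 → r_n = 29.71 kips.
Interior bolts: l_c = 3 − 0.8125 = 2.188 in → 1.2 × 2.188 × 0.3125 × 65 = 53.32 → r_n = 36.56 kips.
R_n = 1 × 29.71 + 1 × 36.56 = 66.27 kips.
Allowable strength R_n/Ω = 66.27 / 2 = 33.1 kips.

33.1 kips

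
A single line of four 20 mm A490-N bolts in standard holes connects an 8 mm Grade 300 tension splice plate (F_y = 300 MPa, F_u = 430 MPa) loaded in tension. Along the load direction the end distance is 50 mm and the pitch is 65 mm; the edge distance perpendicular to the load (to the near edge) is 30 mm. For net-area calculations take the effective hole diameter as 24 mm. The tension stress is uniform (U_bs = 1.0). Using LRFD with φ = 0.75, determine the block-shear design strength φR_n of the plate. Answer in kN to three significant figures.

Shear plane L_v = 50 + 3·65 = 245 mm; A_gv = 245 × 8 = 1960 mm².
A_nv = (245 − 3.5·24) × 8 = 1288 mm².
A_nt = (30 − 0.5·24) × 8 = 144 mm².
0.6 F_u A_nv = 332.3 kN; 0.6 F_y A_gv = 352.8 kN → shear rupture governs the shear term.
R_n = 332.3 + 1.0 × 430 × 144 / 1000 = 394.2 kN.
Design strength φR_n = 0.75 × 394.2 = 296 kN.

296 kN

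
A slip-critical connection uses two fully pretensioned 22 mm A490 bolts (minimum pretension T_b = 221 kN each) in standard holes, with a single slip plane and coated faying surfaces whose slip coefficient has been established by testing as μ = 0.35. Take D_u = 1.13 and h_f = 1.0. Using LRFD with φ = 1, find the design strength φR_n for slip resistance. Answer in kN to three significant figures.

175 kN

R_n = μ · D_u · h_f · T_b · n_s · n_b = 0.35 × 1.13 × 1.0 × 221 × 1 × 2 = 174.8 kN.
Design strength φR_n = 1 × 174.8 = 175 kN.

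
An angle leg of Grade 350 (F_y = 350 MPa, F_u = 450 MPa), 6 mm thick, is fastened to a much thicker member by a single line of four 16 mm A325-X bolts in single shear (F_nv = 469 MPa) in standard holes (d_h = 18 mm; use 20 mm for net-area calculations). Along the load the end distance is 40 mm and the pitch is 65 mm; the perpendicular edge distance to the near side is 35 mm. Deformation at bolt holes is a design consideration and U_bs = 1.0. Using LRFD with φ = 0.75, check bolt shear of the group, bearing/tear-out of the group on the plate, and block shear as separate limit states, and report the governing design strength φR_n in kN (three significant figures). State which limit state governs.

Bolt shear: A_b = π·16²/4 = 201.1 mm²; R_n = 469 × 201.1 × 4 × 1 / 1000 = 377.2 kN → 0.75 × 377.2 = 283 kN.
Bearing: edge l_c = 31, r_n = 100.4 kN; interior l_c = 47, r_n = 103.7 kN; R_n = 100.4 + 3·103.7 = 411.5 kN → 309 kN.
Block shear: A_gv = 1410, A_nv = 990, A_nt = 150 mm²; R_n = min(0.6F_uA_nv, 0.6F_yA_gv) + U_bs·F_u·A_nt = 334.8 kN → 251 kN.
Block shear governs: 251 kN.

251 kN (block shear governs)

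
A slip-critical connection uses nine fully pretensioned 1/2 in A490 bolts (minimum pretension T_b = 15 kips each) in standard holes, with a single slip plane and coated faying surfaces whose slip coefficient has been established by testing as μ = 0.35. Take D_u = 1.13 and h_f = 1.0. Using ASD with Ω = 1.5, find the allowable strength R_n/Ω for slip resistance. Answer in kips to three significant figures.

R_n = μ · D_u · h_f · T_b · n_s · n_b = 0.35 × 1.13 × 1.0 × 15 × 1 × 9 = 53.39 kips.
Allowable strength R_n/Ω = 53.39 / 1.5 = 35.6 kips.

35.6 kips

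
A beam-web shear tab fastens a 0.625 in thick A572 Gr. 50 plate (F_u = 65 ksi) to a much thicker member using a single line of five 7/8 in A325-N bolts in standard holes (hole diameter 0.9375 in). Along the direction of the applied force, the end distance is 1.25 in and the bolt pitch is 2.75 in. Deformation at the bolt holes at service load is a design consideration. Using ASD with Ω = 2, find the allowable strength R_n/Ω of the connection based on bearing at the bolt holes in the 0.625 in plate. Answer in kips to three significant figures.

190 kips

Per bolt r_n = 1.2 l_c t F_u ≤ 2.4 d t F_u; upper limit = 2.4 × 0.875 × 0.625 × 65 = 85.31 kips.
Edge bolt: l_c = 1.25 − 0.9375/2 = 0.7812 in → 1.2 × 0.7812 × 0.625 × 65 = 38.09 → r_n = 38.09 kips.
Interior bolts: l_c = 2.75 − 0.9375 = 1.812 in → 1.2 × 1.812 × 0.625 × 65 = 88.36 → r_n = 85.31 kips.
R_n = 1 × 38.09 + 4 × 85.31 = 379.3 kips.
Allowable strength R_n/Ω = 379.3 / 2 = 190 kips.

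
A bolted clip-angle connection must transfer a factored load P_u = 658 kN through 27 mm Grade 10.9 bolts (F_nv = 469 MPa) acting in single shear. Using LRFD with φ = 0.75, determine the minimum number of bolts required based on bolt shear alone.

4 bolts

A_b = π·27²/4 = 572.6 mm².
Per-bolt design strength φR_n = 0.75 × 469 × 572.6 × 1 / 1000 = 201.4 kN.
n ≥ 658 / 201.4 = 3.267 → use 4 bolts.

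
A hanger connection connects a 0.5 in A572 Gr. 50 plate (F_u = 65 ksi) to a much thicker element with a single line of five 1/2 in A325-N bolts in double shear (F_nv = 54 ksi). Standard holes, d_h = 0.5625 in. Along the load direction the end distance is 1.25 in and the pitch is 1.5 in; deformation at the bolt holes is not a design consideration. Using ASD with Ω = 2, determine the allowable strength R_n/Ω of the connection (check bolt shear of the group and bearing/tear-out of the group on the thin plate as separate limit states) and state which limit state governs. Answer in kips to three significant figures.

53 kips (bolt shear governs)

Bolt shear: A_b = π·0.5²/4 = 0.1963 in²; R_n = 54 × 0.1963 × 5 × 2 = 106 kips → 106 / 2 = 53 kips.
Bearing (1.5 l_c t F_u ≤ 3.0 d t F_u): upper limit = 3.0·0.5·0.5·65 = 48.75 kips.
  Edge l_c = 1.25 − 0.5625/2 = 0.9688 → r_n = 47.23 kips; interior l_c = 1.5 − 0.5625 = 0.9375 → r_n = 45.7 kips.
  R_n,bearing = 1·47.23 + 4·45.7 = 230 kips → 230 / 2 = 115 kips.
Bolt shear governs: 53 kips.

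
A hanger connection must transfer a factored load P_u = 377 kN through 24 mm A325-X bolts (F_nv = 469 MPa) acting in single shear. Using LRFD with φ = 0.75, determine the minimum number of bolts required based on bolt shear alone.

3 bolts

A_b = π·24²/4 = 452.4 mm².
Per-bolt design strength φR_n = 0.75 × 469 × 452.4 × 1 / 1000 = 159.1 kN.
n ≥ 377 / 159.1 = 2.369 → use 3 bolts.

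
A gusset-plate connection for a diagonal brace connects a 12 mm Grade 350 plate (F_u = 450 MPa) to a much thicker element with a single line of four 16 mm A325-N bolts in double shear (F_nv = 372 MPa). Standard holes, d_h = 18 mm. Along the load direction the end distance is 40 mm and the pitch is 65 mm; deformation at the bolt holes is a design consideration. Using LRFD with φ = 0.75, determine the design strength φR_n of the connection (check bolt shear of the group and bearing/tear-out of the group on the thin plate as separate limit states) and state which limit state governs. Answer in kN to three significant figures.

Bolt shear: A_b = π·16²/4 = 201.1 mm²; R_n = 372 × 201.1 × 4 × 2 / 1000 = 598.4 kN → 0.75 × 598.4 = 449 kN.
Bearing (1.2 l_c t F_u ≤ 2.4 d t F_u): upper limit = 2.4·16·12·450 / 1000 = 207.4 kN.
  Edge l_c = 40 − 18/2 = 31 → r_n = 200.9 kN; interior l_c = 65 − 18 = 47 → r_n = 207.4 kN.
  R_n,bearing = 1·200.9 + 3·207.4 = 823 kN → 0.75 × 823 = 617 kN.
Bolt shear governs: 449 kN.

449 kN (bolt shear governs)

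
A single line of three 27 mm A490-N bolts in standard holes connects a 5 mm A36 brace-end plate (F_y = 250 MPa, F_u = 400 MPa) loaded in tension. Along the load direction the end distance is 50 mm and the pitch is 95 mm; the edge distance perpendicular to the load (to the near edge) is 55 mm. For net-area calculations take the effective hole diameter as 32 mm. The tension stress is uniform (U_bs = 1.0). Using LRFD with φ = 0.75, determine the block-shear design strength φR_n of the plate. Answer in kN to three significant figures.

Shear plane L_v = 50 + 2·95 = 240 mm; A_gv = 240 × 5 = 1200 mm².
A_nv = (240 − 2.5·32) × 5 = 800 mm².
A_nt = (55 − 0.5·32) × 5 = 195 mm².
0.6 F_u A_nv = 192 kN; 0.6 F_y A_gv = 180 kN → shear yielding governs the shear term.
R_n = 180 + 1.0 × 400 × 195 / 1000 = 258 kN.
Design strength φR_n = 0.75 × 258 = 194 kN.

194 kN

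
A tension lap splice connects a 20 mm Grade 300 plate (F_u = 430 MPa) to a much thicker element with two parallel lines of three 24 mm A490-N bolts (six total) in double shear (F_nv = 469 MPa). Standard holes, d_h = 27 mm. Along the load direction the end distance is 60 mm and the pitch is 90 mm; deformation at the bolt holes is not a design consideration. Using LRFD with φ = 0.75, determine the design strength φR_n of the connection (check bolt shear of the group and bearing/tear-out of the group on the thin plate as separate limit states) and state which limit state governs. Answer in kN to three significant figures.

1910 kN (bolt shear governs)

Bolt shear: A_b = π·24²/4 = 452.4 mm²; R_n = 469 × 452.4 × 6 × 2 / 1000 = 2546 kN → 0.75 × 2546 = 1910 kN.
Bearing (1.5 l_c t F_u ≤ 3.0 d t F_u): upper limit = 3.0·24·20·430 / 1000 = 619.2 kN.
  Edge l_c = 60 − 27/2 = 46.5 → r_n = 599.9 kN; interior l_c = 90 − 27 = 63 → r_n = 619.2 kN.
  R_n,bearing = 2·599.9 + 4·619.2 = 3676 kN → 0.75 × 3676 = 2760 kN.
Bolt shear governs: 1910 kN.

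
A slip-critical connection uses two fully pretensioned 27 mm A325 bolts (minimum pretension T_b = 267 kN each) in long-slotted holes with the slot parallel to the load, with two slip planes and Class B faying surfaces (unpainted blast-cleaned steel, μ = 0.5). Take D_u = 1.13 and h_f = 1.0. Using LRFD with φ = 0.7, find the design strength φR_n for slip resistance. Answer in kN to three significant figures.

R_n = μ · D_u · h_f · T_b · n_s · n_b = 0.5 × 1.13 × 1.0 × 267 × 2 × 2 = 603.4 kN.
Design strength φR_n = 0.7 × 603.4 = 422 kN.

422 kN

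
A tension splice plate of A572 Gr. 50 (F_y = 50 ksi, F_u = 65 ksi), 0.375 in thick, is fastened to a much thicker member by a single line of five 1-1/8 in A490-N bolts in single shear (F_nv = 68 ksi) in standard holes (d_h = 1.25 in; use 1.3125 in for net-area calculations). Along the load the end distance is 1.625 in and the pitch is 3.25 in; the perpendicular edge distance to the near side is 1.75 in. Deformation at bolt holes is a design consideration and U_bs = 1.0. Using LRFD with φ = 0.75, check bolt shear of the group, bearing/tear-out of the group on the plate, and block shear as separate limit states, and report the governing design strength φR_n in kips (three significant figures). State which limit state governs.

Bolt shear: A_b = π·1.125²/4 = 0.994 in²; R_n = 68 × 0.994 × 5 × 1 = 338 kips → 0.75 × 338 = 253 kips.
Bearing: edge l_c = 1, r_n = 29.25 kips; interior l_c = 2, r_n = 58.5 kips; R_n = 29.25 + 4·58.5 = 263.2 kips → 197 kips.
Block shear: A_gv = 5.484, A_nv = 3.27, A_nt = 0.4102 in²; R_n = min(0.6F_uA_nv, 0.6F_yA_gv) + U_bs·F_u·A_nt = 154.2 kips → 116 kips.
Block shear governs: 116 kips.

116 kips (block shear governs)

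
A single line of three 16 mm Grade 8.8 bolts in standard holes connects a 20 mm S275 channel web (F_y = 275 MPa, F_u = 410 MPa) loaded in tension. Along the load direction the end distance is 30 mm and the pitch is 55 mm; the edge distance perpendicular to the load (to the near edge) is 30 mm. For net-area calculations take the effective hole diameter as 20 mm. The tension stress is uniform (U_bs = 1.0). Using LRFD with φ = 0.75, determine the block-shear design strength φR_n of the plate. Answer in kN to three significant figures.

Shear plane L_v = 30 + 2·55 = 140 mm; A_gv = 140 × 20 = 2800 mm².
A_nv = (140 − 2.5·20) × 20 = 1800 mm².
A_nt = (30 − 0.5·20) × 20 = 400 mm².
0.6 F_u A_nv = 442.8 kN; 0.6 F_y A_gv = 462 kN → shear rupture governs the shear term.
R_n = 442.8 + 1.0 × 410 × 400 / 1000 = 606.8 kN.
Design strength φR_n = 0.75 × 606.8 = 455 kN.

455 kN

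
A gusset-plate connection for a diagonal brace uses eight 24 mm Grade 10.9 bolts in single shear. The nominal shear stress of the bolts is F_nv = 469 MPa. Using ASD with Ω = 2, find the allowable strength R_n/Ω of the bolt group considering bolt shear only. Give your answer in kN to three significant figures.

849 kN

A_b = π × 24² / 4 = 452.4 mm².
R_n = F_nv · A_b · n · n_s = 469 × 452.4 × 8 × 1 / 1000 = 1697 kN.
Allowable strength R_n/Ω = 1697 / 2 = 849 kN.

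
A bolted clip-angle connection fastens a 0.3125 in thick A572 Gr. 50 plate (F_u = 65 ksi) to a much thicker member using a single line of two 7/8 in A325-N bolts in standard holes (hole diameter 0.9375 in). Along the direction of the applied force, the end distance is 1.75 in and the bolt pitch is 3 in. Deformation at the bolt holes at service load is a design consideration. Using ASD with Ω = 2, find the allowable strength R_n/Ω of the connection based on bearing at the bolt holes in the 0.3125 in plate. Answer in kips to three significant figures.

36.9 kips

Per bolt r_n = 1.2 l_c t F_u ≤ 2.4 d t F_u; upper limit = 2.4 × 0.875 × 0.3125 × 65 = 42.66 kips.
Edge bolt: l_c = 1.75 − 0.9375/2 = 1.281 in → 1.2 × 1.281 × 0.3125 × 65 = 31.23 → r_n = 31.23 kips.
Interior bolts: l_c = 3 − 0.9375 = 2.062 in → 1.2 × 2.062 × 0.3125 × 65 = 50.27 → r_n = 42.66 kips.
R_n = 1 × 31.23 + 1 × 42.66 = 73.89 kips.
Allowable strength R_n/Ω = 73.89 / 2 = 36.9 kips.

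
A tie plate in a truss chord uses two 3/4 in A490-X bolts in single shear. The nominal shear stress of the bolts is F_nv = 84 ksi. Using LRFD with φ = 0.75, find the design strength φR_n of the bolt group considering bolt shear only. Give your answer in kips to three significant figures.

55.7 kips

A_b = π × 0.75² / 4 = 0.4418 in².
R_n = F_nv · A_b · n · n_s = 84 × 0.4418 × 2 × 1 = 74.22 kips.
Design strength φR_n = 0.75 × 74.22 = 55.7 kips.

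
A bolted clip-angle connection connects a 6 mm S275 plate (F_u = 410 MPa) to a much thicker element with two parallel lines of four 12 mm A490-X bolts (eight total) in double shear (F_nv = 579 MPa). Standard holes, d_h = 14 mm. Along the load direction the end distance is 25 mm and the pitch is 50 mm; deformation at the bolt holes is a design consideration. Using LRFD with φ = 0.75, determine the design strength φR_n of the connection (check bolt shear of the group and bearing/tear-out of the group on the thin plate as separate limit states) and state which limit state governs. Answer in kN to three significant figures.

Bolt shear: A_b = π·12²/4 = 113.1 mm²; R_n = 579 × 113.1 × 8 × 2 / 1000 = 1048 kN → 0.75 × 1048 = 786 kN.
Bearing (1.2 l_c t F_u ≤ 2.4 d t F_u): upper limit = 2.4·12·6·410 / 1000 = 70.85 kN.
  Edge l_c = 25 − 14/2 = 18 → r_n = 53.14 kN; interior l_c = 50 − 14 = 36 → r_n = 70.85 kN.
  R_n,bearing = 2·53.14 + 6·70.85 = 531.4 kN → 0.75 × 531.4 = 399 kN.
Bearing governs: 399 kN.

399 kN (bearing governs)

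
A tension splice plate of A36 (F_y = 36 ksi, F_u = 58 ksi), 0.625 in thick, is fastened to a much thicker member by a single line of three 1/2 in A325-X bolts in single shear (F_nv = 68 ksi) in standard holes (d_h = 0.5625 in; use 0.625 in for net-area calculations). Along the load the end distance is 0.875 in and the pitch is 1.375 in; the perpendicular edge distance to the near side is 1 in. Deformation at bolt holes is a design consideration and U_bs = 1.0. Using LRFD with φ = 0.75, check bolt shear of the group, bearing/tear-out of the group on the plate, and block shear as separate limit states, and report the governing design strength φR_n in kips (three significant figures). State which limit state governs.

30 kips (bolt shear governs)

Bolt shear: A_b = π·0.5²/4 = 0.1963 in²; R_n = 68 × 0.1963 × 3 × 1 = 40.06 kips → 0.75 × 40.06 = 30 kips.
Bearing: edge l_c = 0.5938, r_n = 25.83 kips; interior l_c = 0.8125, r_n = 35.34 kips; R_n = 25.83 + 2·35.34 = 96.52 kips → 72.4 kips.
Block shear: A_gv = 2.266, A_nv = 1.289, A_nt = 0.4297 in²; R_n = min(0.6F_uA_nv, 0.6F_yA_gv) + U_bs·F_u·A_nt = 69.78 kips → 52.3 kips.
Bolt shear governs: 30 kips.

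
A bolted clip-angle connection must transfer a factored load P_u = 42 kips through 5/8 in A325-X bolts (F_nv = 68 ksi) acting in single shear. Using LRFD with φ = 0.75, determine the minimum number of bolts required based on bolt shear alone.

3 bolts

A_b = π·0.625²/4 = 0.3068 in².
Per-bolt design strength φR_n = 0.75 × 68 × 0.3068 × 1 = 15.65 kips.
n ≥ 42 / 15.65 = 2.684 → use 3 bolts.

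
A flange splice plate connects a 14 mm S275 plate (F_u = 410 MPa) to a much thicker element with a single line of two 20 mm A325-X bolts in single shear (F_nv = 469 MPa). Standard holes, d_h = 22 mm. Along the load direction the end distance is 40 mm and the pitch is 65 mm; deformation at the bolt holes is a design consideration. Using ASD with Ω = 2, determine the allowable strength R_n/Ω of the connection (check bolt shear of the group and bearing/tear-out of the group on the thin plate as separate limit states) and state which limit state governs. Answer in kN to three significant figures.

147 kN (bolt shear governs)

Bolt shear: A_b = π·20²/4 = 314.2 mm²; R_n = 469 × 314.2 × 2 × 1 / 1000 = 294.7 kN → 294.7 / 2 = 147 kN.
Bearing (1.2 l_c t F_u ≤ 2.4 d t F_u): upper limit = 2.4·20·14·410 / 1000 = 275.5 kN.
  Edge l_c = 40 − 22/2 = 29 → r_n = 199.8 kN; interior l_c = 65 − 22 = 43 → r_n = 275.5 kN.
  R_n,bearing = 1·199.8 + 1·275.5 = 475.3 kN → 475.3 / 2 = 238 kN.
Bolt shear governs: 147 kN.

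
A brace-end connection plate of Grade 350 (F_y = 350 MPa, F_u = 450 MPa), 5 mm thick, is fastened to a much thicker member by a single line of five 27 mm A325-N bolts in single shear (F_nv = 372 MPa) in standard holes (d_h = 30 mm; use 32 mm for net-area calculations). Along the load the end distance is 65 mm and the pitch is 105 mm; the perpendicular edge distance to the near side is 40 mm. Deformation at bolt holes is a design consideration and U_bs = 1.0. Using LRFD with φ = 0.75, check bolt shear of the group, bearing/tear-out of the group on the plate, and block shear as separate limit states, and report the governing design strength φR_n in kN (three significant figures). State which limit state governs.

Bolt shear: A_b = π·27²/4 = 572.6 mm²; R_n = 372 × 572.6 × 5 × 1 / 1000 = 1065 kN → 0.75 × 1065 = 799 kN.
Bearing: edge l_c = 50, r_n = 135 kN; interior l_c = 75, r_n = 145.8 kN; R_n = 135 + 4·145.8 = 718.2 kN → 539 kN.
Block shear: A_gv = 2425, A_nv = 1705, A_nt = 120 mm²; R_n = min(0.6F_uA_nv, 0.6F_yA_gv) + U_bs·F_u·A_nt = 514.4 kN → 386 kN.
Block shear governs: 386 kN.

386 kN (block shear governs)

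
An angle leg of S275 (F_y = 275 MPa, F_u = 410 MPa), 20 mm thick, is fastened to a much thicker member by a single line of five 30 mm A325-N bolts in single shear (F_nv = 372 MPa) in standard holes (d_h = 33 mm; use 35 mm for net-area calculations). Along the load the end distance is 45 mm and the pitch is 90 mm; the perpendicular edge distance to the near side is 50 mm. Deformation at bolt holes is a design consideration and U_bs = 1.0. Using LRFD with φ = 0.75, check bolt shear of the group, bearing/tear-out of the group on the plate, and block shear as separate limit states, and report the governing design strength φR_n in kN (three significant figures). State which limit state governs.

986 kN (bolt shear governs)

Bolt shear: A_b = π·30²/4 = 706.9 mm²; R_n = 372 × 706.9 × 5 × 1 / 1000 = 1315 kN → 0.75 × 1315 = 986 kN.
Bearing: edge l_c = 28.5, r_n = 280.4 kN; interior l_c = 57, r_n = 560.9 kN; R_n = 280.4 + 4·560.9 = 2524 kN → 1890 kN.
Block shear: A_gv = 8100, A_nv = 4950, A_nt = 650 mm²; R_n = min(0.6F_uA_nv, 0.6F_yA_gv) + U_bs·F_u·A_nt = 1484 kN → 1110 kN.
Bolt shear governs: 986 kN.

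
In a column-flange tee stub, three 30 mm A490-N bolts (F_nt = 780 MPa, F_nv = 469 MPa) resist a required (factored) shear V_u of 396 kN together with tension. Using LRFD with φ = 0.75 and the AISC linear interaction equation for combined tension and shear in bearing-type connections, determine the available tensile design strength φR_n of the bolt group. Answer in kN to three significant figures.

A_b = π·30²/4 = 706.9 mm²; f_rv = 396 × 1000 / (3 × 706.9) = 186.7 MPa.
F'_nt = 1.3 F_nt − (F_nt / φF_nv) f_rv = 1.3·780 − (780/(0.75·469))·186.7 = 599.9 MPa, capped at F_nt → F'_nt = 599.9 MPa.
R_n = F'_nt · A_b · n = 599.9 × 706.9 × 3 / 1000 = 1272 kN.
Design strength φR_n = 0.75 × 1272 = 954 kN.

954 kN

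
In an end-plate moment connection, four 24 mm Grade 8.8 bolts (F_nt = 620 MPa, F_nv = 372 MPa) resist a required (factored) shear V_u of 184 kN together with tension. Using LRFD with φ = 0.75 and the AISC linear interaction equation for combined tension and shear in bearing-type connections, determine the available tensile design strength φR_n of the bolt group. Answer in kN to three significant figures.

A_b = π·24²/4 = 452.4 mm²; f_rv = 184 × 1000 / (4 × 452.4) = 101.7 MPa.
F'_nt = 1.3 F_nt − (F_nt / φF_nv) f_rv = 1.3·620 − (620/(0.75·372))·101.7 = 580 MPa, capped at F_nt → F'_nt = 580 MPa.
R_n = F'_nt · A_b · n = 580 × 452.4 × 4 / 1000 = 1050 kN.
Design strength φR_n = 0.75 × 1050 = 787 kN.

787 kN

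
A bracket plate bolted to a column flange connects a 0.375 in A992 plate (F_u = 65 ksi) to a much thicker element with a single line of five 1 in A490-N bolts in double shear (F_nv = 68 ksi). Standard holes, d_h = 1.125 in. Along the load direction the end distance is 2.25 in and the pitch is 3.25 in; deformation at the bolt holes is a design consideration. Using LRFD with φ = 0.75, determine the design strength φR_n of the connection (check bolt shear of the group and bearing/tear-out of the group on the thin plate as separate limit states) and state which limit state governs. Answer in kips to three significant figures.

Bolt shear: A_b = π·1²/4 = 0.7854 in²; R_n = 68 × 0.7854 × 5 × 2 = 534.1 kips → 0.75 × 534.1 = 401 kips.
Bearing (1.2 l_c t F_u ≤ 2.4 d t F_u): upper limit = 2.4·1·0.375·65 = 58.5 kips.
  Edge l_c = 2.25 − 1.125/2 = 1.688 → r_n = 49.36 kips; interior l_c = 3.25 − 1.125 = 2.125 → r_n = 58.5 kips.
  R_n,bearing = 1·49.36 + 4·58.5 = 283.4 kips → 0.75 × 283.4 = 213 kips.
Bearing governs: 213 kips.

213 kips (bearing governs)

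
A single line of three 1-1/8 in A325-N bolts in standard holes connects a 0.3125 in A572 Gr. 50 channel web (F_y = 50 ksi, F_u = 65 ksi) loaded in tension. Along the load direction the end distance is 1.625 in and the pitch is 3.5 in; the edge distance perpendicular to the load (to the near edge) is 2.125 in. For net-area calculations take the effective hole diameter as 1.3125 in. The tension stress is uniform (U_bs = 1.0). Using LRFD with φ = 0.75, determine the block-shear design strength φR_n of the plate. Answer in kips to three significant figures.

71.2 kips

Shear plane L_v = 1.625 + 2·3.5 = 8.625 in; A_gv = 8.625 × 0.3125 = 2.695 in².
A_nv = (8.625 − 2.5·1.3125) × 0.3125 = 1.67 in².
A_nt = (2.125 − 0.5·1.3125) × 0.3125 = 0.459 in².
0.6 F_u A_nv = 65.13 kips; 0.6 F_y A_gv = 80.86 kips → shear rupture governs the shear term.
R_n = 65.13 + 1.0 × 65 × 0.459 = 94.96 kips.
Design strength φR_n = 0.75 × 94.96 = 71.2 kips.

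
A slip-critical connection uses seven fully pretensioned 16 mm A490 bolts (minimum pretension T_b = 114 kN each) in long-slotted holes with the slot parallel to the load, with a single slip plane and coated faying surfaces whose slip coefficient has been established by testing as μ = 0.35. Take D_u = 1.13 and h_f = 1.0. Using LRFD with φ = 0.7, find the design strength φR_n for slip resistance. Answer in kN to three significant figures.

R_n = μ · D_u · h_f · T_b · n_s · n_b = 0.35 × 1.13 × 1.0 × 114 × 1 × 7 = 315.6 kN.
Design strength φR_n = 0.7 × 315.6 = 221 kN.

221 kN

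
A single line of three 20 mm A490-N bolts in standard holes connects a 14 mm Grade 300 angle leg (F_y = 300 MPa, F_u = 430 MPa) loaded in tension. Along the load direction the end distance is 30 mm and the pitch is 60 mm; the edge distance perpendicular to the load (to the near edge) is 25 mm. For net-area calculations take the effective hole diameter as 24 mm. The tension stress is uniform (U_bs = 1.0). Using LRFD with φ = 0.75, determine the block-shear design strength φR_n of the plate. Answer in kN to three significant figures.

Shear plane L_v = 30 + 2·60 = 150 mm; A_gv = 150 × 14 = 2100 mm².
A_nv = (150 − 2.5·24) × 14 = 1260 mm².
A_nt = (25 − 0.5·24) × 14 = 182 mm².
0.6 F_u A_nv = 325.1 kN; 0.6 F_y A_gv = 378 kN → shear rupture governs the shear term.
R_n = 325.1 + 1.0 × 430 × 182 / 1000 = 403.3 kN.
Design strength φR_n = 0.75 × 403.3 = 303 kN.

303 kN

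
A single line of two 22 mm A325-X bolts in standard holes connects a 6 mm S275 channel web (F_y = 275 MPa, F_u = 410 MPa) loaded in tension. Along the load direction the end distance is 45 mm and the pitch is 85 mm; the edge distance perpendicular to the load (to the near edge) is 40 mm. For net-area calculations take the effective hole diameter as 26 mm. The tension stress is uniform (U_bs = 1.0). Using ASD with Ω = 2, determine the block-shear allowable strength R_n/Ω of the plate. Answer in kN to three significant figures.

Shear plane L_v = 45 + 1·85 = 130 mm; A_gv = 130 × 6 = 780 mm².
A_nv = (130 − 1.5·26) × 6 = 546 mm².
A_nt = (40 − 0.5·26) × 6 = 162 mm².
0.6 F_u A_nv = 134.3 kN; 0.6 F_y A_gv = 128.7 kN → shear yielding governs the shear term.
R_n = 128.7 + 1.0 × 410 × 162 / 1000 = 195.1 kN.
Allowable strength R_n/Ω = 195.1 / 2 = 97.6 kN.

97.6 kN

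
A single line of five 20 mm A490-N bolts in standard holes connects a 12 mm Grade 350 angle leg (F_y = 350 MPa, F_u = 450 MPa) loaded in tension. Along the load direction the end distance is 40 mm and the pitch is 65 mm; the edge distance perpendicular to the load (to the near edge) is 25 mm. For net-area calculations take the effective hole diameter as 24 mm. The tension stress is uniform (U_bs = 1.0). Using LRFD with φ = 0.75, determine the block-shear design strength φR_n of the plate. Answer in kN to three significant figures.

519 kN

Shear plane L_v = 40 + 4·65 = 300 mm; A_gv = 300 × 12 = 3600 mm².
A_nv = (300 − 4.5·24) × 12 = 2304 mm².
A_nt = (25 − 0.5·24) × 12 = 156 mm².
0.6 F_u A_nv = 622.1 kN; 0.6 F_y A_gv = 756 kN → shear rupture governs the shear term.
R_n = 622.1 + 1.0 × 450 × 156 / 1000 = 692.3 kN.
Design strength φR_n = 0.75 × 692.3 = 519 kN.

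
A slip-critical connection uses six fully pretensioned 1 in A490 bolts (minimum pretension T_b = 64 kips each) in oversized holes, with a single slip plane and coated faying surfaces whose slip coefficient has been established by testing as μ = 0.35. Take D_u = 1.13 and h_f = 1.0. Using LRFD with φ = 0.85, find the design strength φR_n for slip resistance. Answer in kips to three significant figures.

129 kips

R_n = μ · D_u · h_f · T_b · n_s · n_b = 0.35 × 1.13 × 1.0 × 64 × 1 × 6 = 151.9 kips.
Design strength φR_n = 0.85 × 151.9 = 129 kips.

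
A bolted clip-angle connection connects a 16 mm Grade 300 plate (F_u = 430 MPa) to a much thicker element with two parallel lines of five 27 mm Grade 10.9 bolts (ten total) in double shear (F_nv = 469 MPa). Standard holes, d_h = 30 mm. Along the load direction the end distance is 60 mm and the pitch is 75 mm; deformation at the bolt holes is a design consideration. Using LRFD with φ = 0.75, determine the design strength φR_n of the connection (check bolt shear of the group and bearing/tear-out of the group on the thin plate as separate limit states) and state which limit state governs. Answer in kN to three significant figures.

Bolt shear: A_b = π·27²/4 = 572.6 mm²; R_n = 469 × 572.6 × 10 × 2 / 1000 = 5371 kN → 0.75 × 5371 = 4030 kN.
Bearing (1.2 l_c t F_u ≤ 2.4 d t F_u): upper limit = 2.4·27·16·430 / 1000 = 445.8 kN.
  Edge l_c = 60 − 30/2 = 45 → r_n = 371.5 kN; interior l_c = 75 − 30 = 45 → r_n = 371.5 kN.
  R_n,bearing = 2·371.5 + 8·371.5 = 3715 kN → 0.75 × 3715 = 2790 kN.
Bearing governs: 2790 kN.

2790 kN (bearing governs)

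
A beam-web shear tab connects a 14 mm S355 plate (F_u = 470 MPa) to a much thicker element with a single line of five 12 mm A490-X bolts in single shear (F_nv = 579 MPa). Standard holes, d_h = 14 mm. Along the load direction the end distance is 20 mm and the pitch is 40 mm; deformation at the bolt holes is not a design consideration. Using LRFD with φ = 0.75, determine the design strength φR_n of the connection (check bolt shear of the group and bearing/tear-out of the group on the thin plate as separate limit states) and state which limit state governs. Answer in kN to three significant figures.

246 kN (bolt shear governs)

Bolt shear: A_b = π·12²/4 = 113.1 mm²; R_n = 579 × 113.1 × 5 × 1 / 1000 = 327.4 kN → 0.75 × 327.4 = 246 kN.
Bearing (1.5 l_c t F_u ≤ 3.0 d t F_u): upper limit = 3.0·12·14·470 / 1000 = 236.9 kN.
  Edge l_c = 20 − 14/2 = 13 → r_n = 128.3 kN; interior l_c = 40 − 14 = 26 → r_n = 236.9 kN.
  R_n,bearing = 1·128.3 + 4·236.9 = 1076 kN → 0.75 × 1076 = 807 kN.
Bolt shear governs: 246 kN.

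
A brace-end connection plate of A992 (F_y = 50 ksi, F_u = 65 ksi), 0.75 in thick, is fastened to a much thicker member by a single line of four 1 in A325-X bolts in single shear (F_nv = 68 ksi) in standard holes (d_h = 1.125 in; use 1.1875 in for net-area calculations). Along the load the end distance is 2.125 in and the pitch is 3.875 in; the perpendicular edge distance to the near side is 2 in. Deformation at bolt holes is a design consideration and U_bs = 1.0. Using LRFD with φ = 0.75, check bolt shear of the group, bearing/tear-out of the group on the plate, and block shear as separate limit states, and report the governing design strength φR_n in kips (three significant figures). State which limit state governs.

Bolt shear: A_b = π·1²/4 = 0.7854 in²; R_n = 68 × 0.7854 × 4 × 1 = 213.6 kips → 0.75 × 213.6 = 160 kips.
Bearing: edge l_c = 1.562, r_n = 91.41 kips; interior l_c = 2.75, r_n = 117 kips; R_n = 91.41 + 3·117 = 442.4 kips → 332 kips.
Block shear: A_gv = 10.31, A_nv = 7.195, A_nt = 1.055 in²; R_n = min(0.6F_uA_nv, 0.6F_yA_gv) + U_bs·F_u·A_nt = 349.2 kips → 262 kips.
Bolt shear governs: 160 kips.

160 kips (bolt shear governs)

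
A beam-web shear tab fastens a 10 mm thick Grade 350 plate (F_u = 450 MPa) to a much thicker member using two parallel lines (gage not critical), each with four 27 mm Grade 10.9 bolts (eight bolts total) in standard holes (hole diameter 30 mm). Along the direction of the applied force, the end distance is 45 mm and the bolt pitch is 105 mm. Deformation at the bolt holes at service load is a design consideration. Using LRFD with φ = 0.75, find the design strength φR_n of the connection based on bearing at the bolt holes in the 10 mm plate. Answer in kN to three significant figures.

Per bolt r_n = 1.2 l_c t F_u ≤ 2.4 d t F_u; upper limit = 2.4 × 27 × 10 × 450 / 1000 = 291.6 kN.
Edge bolt: l_c = 45 − 30/2 = 30 mm → 1.2 × 30 × 10 × 450 / 1000 = 162 → r_n = 162 kN.
Interior bolts: l_c = 105 − 30 = 75 mm → 1.2 × 75 × 10 × 450 / 1000 = 405 → r_n = 291.6 kN.
R_n = 2 × 162 + 6 × 291.6 = 2074 kN.
Design strength φR_n = 0.75 × 2074 = 1560 kN.

1560 kN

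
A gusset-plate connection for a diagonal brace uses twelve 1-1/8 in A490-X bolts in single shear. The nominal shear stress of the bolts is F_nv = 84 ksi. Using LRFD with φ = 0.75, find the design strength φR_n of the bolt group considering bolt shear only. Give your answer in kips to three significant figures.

751 kips

A_b = π × 1.125² / 4 = 0.994 in².
R_n = F_nv · A_b · n · n_s = 84 × 0.994 × 12 × 1 = 1002 kips.
Design strength φR_n = 0.75 × 1002 = 751 kips.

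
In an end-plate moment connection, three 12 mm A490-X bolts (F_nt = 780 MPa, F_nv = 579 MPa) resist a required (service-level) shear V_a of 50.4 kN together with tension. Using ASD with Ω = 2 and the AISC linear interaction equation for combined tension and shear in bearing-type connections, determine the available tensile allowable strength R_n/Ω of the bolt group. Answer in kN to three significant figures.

104 kN

A_b = π·12²/4 = 113.1 mm²; f_rv = 50.4 × 1000 / (3 × 113.1) = 148.5 MPa.
F'_nt = 1.3 F_nt − (Ω F_nt / F_nv) f_rv = 1.3·780 − (2·780/579)·148.5 = 613.8 MPa, capped at F_nt → F'_nt = 613.8 MPa.
R_n = F'_nt · A_b · n = 613.8 × 113.1 × 3 / 1000 = 208.2 kN.
Allowable strength R_n/Ω = 208.2 / 2 = 104 kN.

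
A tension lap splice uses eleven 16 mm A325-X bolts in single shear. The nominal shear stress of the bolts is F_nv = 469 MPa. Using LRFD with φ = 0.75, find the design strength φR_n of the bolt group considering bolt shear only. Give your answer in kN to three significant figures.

778 kN

A_b = π × 16² / 4 = 201.1 mm².
R_n = F_nv · A_b · n · n_s = 469 × 201.1 × 11 × 1 / 1000 = 1037 kN.
Design strength φR_n = 0.75 × 1037 = 778 kN.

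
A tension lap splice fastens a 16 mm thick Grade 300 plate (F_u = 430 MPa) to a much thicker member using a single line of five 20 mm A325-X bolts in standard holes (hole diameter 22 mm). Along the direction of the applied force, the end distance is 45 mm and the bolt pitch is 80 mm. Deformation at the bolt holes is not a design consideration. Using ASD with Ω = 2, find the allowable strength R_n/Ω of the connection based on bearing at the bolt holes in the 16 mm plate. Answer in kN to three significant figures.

Per bolt r_n = 1.5 l_c t F_u ≤ 3.0 d t F_u; upper limit = 3.0 × 20 × 16 × 430 / 1000 = 412.8 kN.
Edge bolt: l_c = 45 − 22/2 = 34 mm → 1.5 × 34 × 16 × 430 / 1000 = 350.9 → r_n = 350.9 kN.
Interior bolts: l_c = 80 − 22 = 58 mm → 1.5 × 58 × 16 × 430 / 1000 = 598.6 → r_n = 412.8 kN.
R_n = 1 × 350.9 + 4 × 412.8 = 2002 kN.
Allowable strength R_n/Ω = 2002 / 2 = 1000 kN.

1000 kN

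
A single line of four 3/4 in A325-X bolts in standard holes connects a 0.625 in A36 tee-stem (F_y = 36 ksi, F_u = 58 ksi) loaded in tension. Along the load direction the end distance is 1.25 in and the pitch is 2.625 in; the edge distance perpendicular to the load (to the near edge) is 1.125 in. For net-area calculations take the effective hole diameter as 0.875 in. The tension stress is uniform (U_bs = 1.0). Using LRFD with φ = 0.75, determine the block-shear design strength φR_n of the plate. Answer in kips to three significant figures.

111 kips

Shear plane L_v = 1.25 + 3·2.625 = 9.125 in; A_gv = 9.125 × 0.625 = 5.703 in².
A_nv = (9.125 − 3.5·0.875) × 0.625 = 3.789 in².
A_nt = (1.125 − 0.5·0.875) × 0.625 = 0.4297 in².
0.6 F_u A_nv = 131.9 kips; 0.6 F_y A_gv = 123.2 kips → shear yielding governs the shear term.
R_n = 123.2 + 1.0 × 58 × 0.4297 = 148.1 kips.
Design strength φR_n = 0.75 × 148.1 = 111 kips.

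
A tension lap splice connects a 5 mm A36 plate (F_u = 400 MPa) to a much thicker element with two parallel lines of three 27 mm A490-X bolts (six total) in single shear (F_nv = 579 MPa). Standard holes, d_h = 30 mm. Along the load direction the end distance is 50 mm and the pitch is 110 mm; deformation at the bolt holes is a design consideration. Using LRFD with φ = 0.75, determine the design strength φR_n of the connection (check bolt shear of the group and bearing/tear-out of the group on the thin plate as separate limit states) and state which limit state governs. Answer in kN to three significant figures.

Bolt shear: A_b = π·27²/4 = 572.6 mm²; R_n = 579 × 572.6 × 6 × 1 / 1000 = 1989 kN → 0.75 × 1989 = 1490 kN.
Bearing (1.2 l_c t F_u ≤ 2.4 d t F_u): upper limit = 2.4·27·5·400 / 1000 = 129.6 kN.
  Edge l_c = 50 − 30/2 = 35 → r_n = 84 kN; interior l_c = 110 − 30 = 80 → r_n = 129.6 kN.
  R_n,bearing = 2·84 + 4·129.6 = 686.4 kN → 0.75 × 686.4 = 515 kN.
Bearing governs: 515 kN.

515 kN (bearing governs)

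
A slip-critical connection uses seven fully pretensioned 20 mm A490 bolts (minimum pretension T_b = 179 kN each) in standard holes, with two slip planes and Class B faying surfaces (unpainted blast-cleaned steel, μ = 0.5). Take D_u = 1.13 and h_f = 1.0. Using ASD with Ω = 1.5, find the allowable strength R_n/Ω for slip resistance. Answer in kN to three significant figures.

944 kN

R_n = μ · D_u · h_f · T_b · n_s · n_b = 0.5 × 1.13 × 1.0 × 179 × 2 × 7 = 1416 kN.
Allowable strength R_n/Ω = 1416 / 1.5 = 944 kN.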